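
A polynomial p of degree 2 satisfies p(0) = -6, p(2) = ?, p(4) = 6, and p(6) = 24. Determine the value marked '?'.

-4

The 3 known points determine the degree-2 polynomial uniquely.
Write p(s) = as^2 + bs + c. Substituting each data point gives a linear system:
  c = -6
  16a + 4b + c = 6
  36a + 6b + c = 24
Solving the system yields a = 1, b = -1, c = -6.
So p(s) = s^2 - s - 6.
Then p(2) = -4.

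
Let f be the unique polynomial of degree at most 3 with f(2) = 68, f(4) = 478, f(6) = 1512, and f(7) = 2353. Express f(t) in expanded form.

Using the Lagrange interpolation formula with nodes 2, 4, 6, 7:
  L_0(t) = (t - 4)(t - 6)(t - 7) / -40
  L_1(t) = (t - 2)(t - 6)(t - 7) / 12
  L_2(t) = (t - 2)(t - 4)(t - 7) / -8
  L_3(t) = (t - 2)(t - 4)(t - 6) / 15
Then f(t) = 68·L_0(t) + 478·L_1(t) + 1512·L_2(t) + 2353·L_3(t).
Expanding and collecting terms gives f(t) = 6t^3 + 6t^2 + t - 6.
Check: f(2) = 68. ✓

f(t) = 6t^3 + 6t^2 + t - 6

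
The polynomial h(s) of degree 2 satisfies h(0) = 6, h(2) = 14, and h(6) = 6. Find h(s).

Using the Lagrange interpolation formula with nodes 0, 2, 6:
  L_0(s) = (s - 2)(s - 6) / 12
  L_1(s) = s(s - 6) / -8
  L_2(s) = s(s - 2) / 24
Then h(s) = 6·L_0(s) + 14·L_1(s) + 6·L_2(s).
Expanding and collecting terms gives h(s) = -s^2 + 6s + 6.
Check: h(0) = 6. ✓

h(s) = -s^2 + 6s + 6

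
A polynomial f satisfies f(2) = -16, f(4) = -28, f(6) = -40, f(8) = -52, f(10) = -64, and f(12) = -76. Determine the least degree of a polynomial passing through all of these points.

1

Forward differences of the values at s = 2, 4, 6, 8, 10, 12:
  f  : -16  -28  -40  -52  -64  -76
  Δ  : -12  -12  -12  -12  -12
  Δ^2: 0  0  0  0
  Δ^3: 0  0  0
  Δ^4: 0  0
  Δ^5: 0
The first differences are constant (-12) and nonzero, while all higher differences vanish, so the minimal degree is 1.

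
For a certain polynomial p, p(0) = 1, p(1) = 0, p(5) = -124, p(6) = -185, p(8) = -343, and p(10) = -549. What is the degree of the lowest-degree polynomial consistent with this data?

Divided differences on the nodes 0, 1, 5, 6, 8, 10:
  order 0: 1  0  -124  -185  -343  -549
  order 1: -1  -31  -61  -79  -103
  order 2: -6  -6  -6  -6
  order 3: 0  0  0
  order 4: 0  0
  order 5: 0
The order-2 divided differences are all -6 (nonzero) and every higher order vanishes, so the data lies on a polynomial of degree exactly 2.

2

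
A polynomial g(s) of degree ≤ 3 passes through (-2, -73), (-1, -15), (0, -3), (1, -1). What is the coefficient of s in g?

1

Write g(s) = as^3 + bs^2 + cs + d. Substituting each data point gives a linear system:
  -8a + 4b - 2c + d = -73
  -a + b - c + d = -15
  d = -3
  a + b + c + d = -1
Solving the system yields a = 6, b = -5, c = 1, d = -3.
So g(s) = 6s^3 - 5s^2 + s - 3.
The coefficient of s is 1.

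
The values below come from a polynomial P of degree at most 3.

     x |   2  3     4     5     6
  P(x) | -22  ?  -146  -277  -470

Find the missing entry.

-65

The 4 known points determine the degree-3 polynomial uniquely.
Write P(x) = ax^3 + bx^2 + cx + d. Substituting each data point gives a linear system:
  8a + 4b + 2c + d = -22
  64a + 16b + 4c + d = -146
  125a + 25b + 5c + d = -277
  216a + 36b + 6c + d = -470
Solving the system yields a = -2, b = -1, c = 0, d = -2.
So P(x) = -2x^3 - x^2 - 2.
Then P(3) = -65.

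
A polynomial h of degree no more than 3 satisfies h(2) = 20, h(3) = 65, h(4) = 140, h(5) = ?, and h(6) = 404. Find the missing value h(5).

251

The 4 known points determine the degree-3 polynomial uniquely.
Write h(s) = as^3 + bs^2 + cs + d. Substituting each data point gives a linear system:
  8a + 4b + 2c + d = 20
  27a + 9b + 3c + d = 65
  64a + 16b + 4c + d = 140
  216a + 36b + 6c + d = 404
Solving the system yields a = 1, b = 6, c = -4, d = -4.
So h(s) = s³ + 6s² - 4s - 4.
Then h(5) = 251.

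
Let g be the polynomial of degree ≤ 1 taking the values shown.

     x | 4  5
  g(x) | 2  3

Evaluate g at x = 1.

Write g(x) = ax + b. Substituting each data point gives a linear system:
  4a + b = 2
  5a + b = 3
Solving the system yields a = 1, b = -2.
So g(x) = x - 2.
Then g(1) = -1.

-1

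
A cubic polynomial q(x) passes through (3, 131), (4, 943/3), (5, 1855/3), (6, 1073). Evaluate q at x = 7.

Write q(x) = ax^3 + bx^2 + cx + d. Substituting each data point gives a linear system:
  27a + 9b + 3c + d = 131
  64a + 16b + 4c + d = 943/3
  125a + 25b + 5c + d = 1855/3
  216a + 36b + 6c + d = 1073
Solving the system yields a = 5, b = 1/3, c = -4, d = 5.
So q(x) = 5x^3 + (1/3)x^2 - 4x + 5.
Then q(7) = 5125/3.

5125/3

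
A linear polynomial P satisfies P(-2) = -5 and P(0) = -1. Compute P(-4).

Write P(n) = an + b. Substituting each data point gives a linear system:
  -2a + b = -5
  b = -1
Solving the system yields a = 2, b = -1.
So P(n) = 2n - 1.
Then P(-4) = -9.

-9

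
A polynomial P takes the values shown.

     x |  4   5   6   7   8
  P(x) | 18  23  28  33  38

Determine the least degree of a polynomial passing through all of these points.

Forward differences of the values at x = 4, 5, 6, 7, 8:
  P  : 18  23  28  33  38
  Δ  : 5  5  5  5
  Δ^2: 0  0  0
  Δ^3: 0  0
  Δ^4: 0
The first differences are constant (5) and nonzero, while all higher differences vanish, so the minimal degree is 1.

1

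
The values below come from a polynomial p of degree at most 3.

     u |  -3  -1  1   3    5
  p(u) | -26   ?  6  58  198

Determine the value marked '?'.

-6

The 4 known points determine the degree-3 polynomial uniquely.
Write p(u) = au^3 + bu^2 + cu + d. Substituting each data point gives a linear system:
  -27a + 9b - 3c + d = -26
  a + b + c + d = 6
  27a + 9b + 3c + d = 58
  125a + 25b + 5c + d = 198
Solving the system yields a = 1, b = 2, c = 5, d = -2.
So p(u) = u³ + 2u² + 5u - 2.
Then p(-1) = -6.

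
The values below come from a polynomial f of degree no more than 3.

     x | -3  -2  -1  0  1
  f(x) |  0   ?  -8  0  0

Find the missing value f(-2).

-12

On equispaced nodes a degree-3 polynomial has vanishing fourth forward difference, so
  f(-3) - 4·f(-2) + 6·f(-1) - 4·f(0) + f(1) = 0.
Substituting the known values and solving for f(-2):
  -4·f(-2) = 48
  f(-2) = -12.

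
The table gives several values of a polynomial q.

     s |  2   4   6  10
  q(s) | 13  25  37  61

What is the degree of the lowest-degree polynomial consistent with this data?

1

Divided differences on the nodes 2, 4, 6, 10:
  order 0: 13  25  37  61
  order 1: 6  6  6
  order 2: 0  0
  order 3: 0
The order-1 divided differences are all 6 (nonzero) and every higher order vanishes, so the data lies on a polynomial of degree exactly 1.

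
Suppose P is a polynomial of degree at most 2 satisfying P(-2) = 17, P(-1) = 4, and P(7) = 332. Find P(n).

Using the Lagrange interpolation formula with nodes -2, -1, 7:
  L_0(n) = (n + 1)(n - 7) / 9
  L_1(n) = (n + 2)(n - 7) / -8
  L_2(n) = (n + 2)(n + 1) / 72
Then P(n) = 17·L_0(n) + 4·L_1(n) + 332·L_2(n).
Expanding and collecting terms gives P(n) = 6n² + 5n + 3.
Check: P(-1) = 4. ✓

P(n) = 6n^2 + 5n + 3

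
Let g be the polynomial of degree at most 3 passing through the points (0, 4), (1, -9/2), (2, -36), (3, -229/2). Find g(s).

g(s) = -4s^3 + (1/2)s^2 - 5s + 4

Write g(s) = as^3 + bs^2 + cs + d. Substituting each data point gives a linear system:
  d = 4
  a + b + c + d = -9/2
  8a + 4b + 2c + d = -36
  27a + 9b + 3c + d = -229/2
Solving the system yields a = -4, b = 1/2, c = -5, d = 4.
So g(s) = -4s^3 + (1/2)s^2 - 5s + 4.
Check: g(0) = 4. ✓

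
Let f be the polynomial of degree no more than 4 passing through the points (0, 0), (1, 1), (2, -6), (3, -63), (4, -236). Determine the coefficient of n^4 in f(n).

Write f(n) = an^4 + bn^3 + cn^2 + dn + e. Substituting each data point gives a linear system:
  e = 0
  a + b + c + d + e = 1
  16a + 8b + 4c + 2d + e = -6
  81a + 27b + 9c + 3d + e = -63
  256a + 64b + 16c + 4d + e = -236
Solving the system yields a = -1, b = -1, c = 6, d = -3, e = 0.
So f(n) = -n⁴ - n³ + 6n² - 3n.
The leading coefficient is -1.

-1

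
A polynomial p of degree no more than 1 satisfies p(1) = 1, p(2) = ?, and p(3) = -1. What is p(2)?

0

On equispaced nodes a degree-1 polynomial has vanishing second forward difference, so
  p(1) - 2·p(2) + p(3) = 0.
Substituting the known values and solving for p(2):
  -2·p(2) = 0
  p(2) = 0.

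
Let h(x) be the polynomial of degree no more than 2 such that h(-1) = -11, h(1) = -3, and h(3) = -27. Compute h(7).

Write h(x) = ax^2 + bx + c. Substituting each data point gives a linear system:
  a - b + c = -11
  a + b + c = -3
  9a + 3b + c = -27
Solving the system yields a = -4, b = 4, c = -3.
So h(x) = -4x^2 + 4x - 3.
Then h(7) = -171.

-171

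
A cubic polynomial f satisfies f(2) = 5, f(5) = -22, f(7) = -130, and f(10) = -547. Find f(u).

Using the Lagrange interpolation formula with nodes 2, 5, 7, 10:
  L_0(u) = (u - 5)(u - 7)(u - 10) / -120
  L_1(u) = (u - 2)(u - 7)(u - 10) / 30
  L_2(u) = (u - 2)(u - 5)(u - 10) / -30
  L_3(u) = (u - 2)(u - 5)(u - 7) / 120
Then f(u) = 5·L_0(u) - 22·L_1(u) - 130·L_2(u) - 547·L_3(u).
Expanding and collecting terms gives f(u) = -u^3 + 5u^2 - 5u + 3.
Check: f(5) = -22. ✓

f(u) = -u^3 + 5u^2 - 5u + 3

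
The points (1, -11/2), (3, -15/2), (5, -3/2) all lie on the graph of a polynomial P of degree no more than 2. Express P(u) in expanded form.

P(u) = u^2 - 5u - 3/2

Using the Lagrange interpolation formula with nodes 1, 3, 5:
  L_0(u) = (u - 3)(u - 5) / 8
  L_1(u) = (u - 1)(u - 5) / -4
  L_2(u) = (u - 1)(u - 3) / 8
Then P(u) = -11/2·L_0(u) - 15/2·L_1(u) - 3/2·L_2(u).
Expanding and collecting terms gives P(u) = u^2 - 5u - 3/2.
Check: P(5) = -3/2. ✓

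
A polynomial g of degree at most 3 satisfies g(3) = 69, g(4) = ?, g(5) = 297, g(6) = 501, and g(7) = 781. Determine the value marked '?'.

The 4 known points determine the degree-3 polynomial uniquely.
Write g(n) = an^3 + bn^2 + cn + d. Substituting each data point gives a linear system:
  27a + 9b + 3c + d = 69
  125a + 25b + 5c + d = 297
  216a + 36b + 6c + d = 501
  343a + 49b + 7c + d = 781
Solving the system yields a = 2, b = 2, c = 0, d = -3.
So g(n) = 2n^3 + 2n^2 - 3.
Then g(4) = 157.

157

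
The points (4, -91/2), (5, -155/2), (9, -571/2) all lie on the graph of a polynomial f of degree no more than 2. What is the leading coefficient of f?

Write f(u) = au^2 + bu + c. Substituting each data point gives a linear system:
  16a + 4b + c = -91/2
  25a + 5b + c = -155/2
  81a + 9b + c = -571/2
Solving the system yields a = -4, b = 4, c = 5/2.
So f(u) = -4u² + 4u + 5/2.
The leading coefficient is -4.

-4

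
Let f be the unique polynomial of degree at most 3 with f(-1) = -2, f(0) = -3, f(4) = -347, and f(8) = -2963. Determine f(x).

Using the Lagrange interpolation formula with nodes -1, 0, 4, 8:
  L_0(x) = x(x - 4)(x - 8) / -45
  L_1(x) = (x + 1)(x - 4)(x - 8) / 32
  L_2(x) = (x + 1)x(x - 8) / -80
  L_3(x) = (x + 1)x(x - 4) / 288
Then f(x) = -2·L_0(x) - 3·L_1(x) - 347·L_2(x) - 2963·L_3(x).
Expanding and collecting terms gives f(x) = -6x³ + x² + 6x - 3.
Check: f(4) = -347. ✓

f(x) = -6x^3 + x^2 + 6x - 3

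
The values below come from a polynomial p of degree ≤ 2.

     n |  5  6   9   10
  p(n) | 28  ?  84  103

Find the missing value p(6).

39

The 3 known points determine the degree-2 polynomial uniquely.
Write p(n) = an^2 + bn + c. Substituting each data point gives a linear system:
  25a + 5b + c = 28
  81a + 9b + c = 84
  100a + 10b + c = 103
Solving the system yields a = 1, b = 0, c = 3.
So p(n) = n^2 + 3.
Then p(6) = 39.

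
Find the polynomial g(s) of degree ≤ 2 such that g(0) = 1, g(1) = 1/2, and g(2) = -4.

g(s) = -2s^2 + (3/2)s + 1

Write g(s) = as^2 + bs + c. Substituting each data point gives a linear system:
  c = 1
  a + b + c = 1/2
  4a + 2b + c = -4
Solving the system yields a = -2, b = 3/2, c = 1.
So g(s) = -2s² + (3/2)s + 1.
Check: g(1) = 1/2. ✓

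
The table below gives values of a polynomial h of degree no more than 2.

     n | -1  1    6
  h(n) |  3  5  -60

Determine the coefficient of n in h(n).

Write h(n) = an^2 + bn + c. Substituting each data point gives a linear system:
  a - b + c = 3
  a + b + c = 5
  36a + 6b + c = -60
Solving the system yields a = -2, b = 1, c = 6.
So h(n) = -2n^2 + n + 6.
The coefficient of n is 1.

1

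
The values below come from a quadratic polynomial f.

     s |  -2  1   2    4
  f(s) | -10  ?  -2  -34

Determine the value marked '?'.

The 3 known points determine the degree-2 polynomial uniquely.
Write f(s) = as^2 + bs + c. Substituting each data point gives a linear system:
  4a - 2b + c = -10
  4a + 2b + c = -2
  16a + 4b + c = -34
Solving the system yields a = -3, b = 2, c = 6.
So f(s) = -3s^2 + 2s + 6.
Then f(1) = 5.

5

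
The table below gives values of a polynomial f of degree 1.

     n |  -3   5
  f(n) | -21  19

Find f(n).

Using the Lagrange interpolation formula with nodes -3, 5:
  L_0(n) = (n - 5) / -8
  L_1(n) = (n + 3) / 8
Then f(n) = -21·L_0(n) + 19·L_1(n).
Expanding and collecting terms gives f(n) = 5n - 6.
Check: f(-3) = -21. ✓

f(n) = 5n - 6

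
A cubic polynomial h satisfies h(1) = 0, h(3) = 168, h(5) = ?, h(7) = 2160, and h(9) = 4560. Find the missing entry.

On equispaced nodes a degree-3 polynomial has vanishing fourth forward difference, so
  h(1) - 4·h(3) + 6·h(5) - 4·h(7) + h(9) = 0.
Substituting the known values and solving for h(5):
  6·h(5) = 4752
  h(5) = 792.

792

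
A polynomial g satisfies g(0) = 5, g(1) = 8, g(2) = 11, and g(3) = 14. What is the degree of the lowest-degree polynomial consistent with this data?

1

Forward differences of the values at u = 0, 1, 2, 3:
  g  : 5  8  11  14
  Δ  : 3  3  3
  Δ^2: 0  0
  Δ^3: 0
The first differences are constant (3) and nonzero, while all higher differences vanish, so the minimal degree is 1.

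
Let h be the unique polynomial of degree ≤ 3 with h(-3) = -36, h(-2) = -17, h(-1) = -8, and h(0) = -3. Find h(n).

Write h(n) = an^3 + bn^2 + cn + d. Substituting each data point gives a linear system:
  -27a + 9b - 3c + d = -36
  -8a + 4b - 2c + d = -17
  -a + b - c + d = -8
  d = -3
Solving the system yields a = 1, b = 1, c = 5, d = -3.
So h(n) = n^3 + n^2 + 5n - 3.
Check: h(0) = -3. ✓

h(n) = n^3 + n^2 + 5n - 3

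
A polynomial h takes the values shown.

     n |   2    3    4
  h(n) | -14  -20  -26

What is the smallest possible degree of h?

Forward differences of the values at n = 2, 3, 4:
  h  : -14  -20  -26
  Δ  : -6  -6
  Δ^2: 0
The first differences are constant (-6) and nonzero, while all higher differences vanish, so the minimal degree is 1.

1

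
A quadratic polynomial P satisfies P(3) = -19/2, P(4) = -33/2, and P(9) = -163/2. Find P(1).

Using the Lagrange interpolation formula with nodes 3, 4, 9:
  L_0(n) = (n - 4)(n - 9) / 6
  L_1(n) = (n - 3)(n - 9) / -5
  L_2(n) = (n - 3)(n - 4) / 30
Then P(n) = -19/2·L_0(n) - 33/2·L_1(n) - 163/2·L_2(n).
Expanding and collecting terms gives P(n) = -n² - 1/2.
Evaluating at n = 1: P(1) = -3/2.

-3/2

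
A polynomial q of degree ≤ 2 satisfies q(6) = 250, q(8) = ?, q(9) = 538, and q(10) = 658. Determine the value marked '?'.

430

The 3 known points determine the degree-2 polynomial uniquely.
Write q(x) = ax^2 + bx + c. Substituting each data point gives a linear system:
  36a + 6b + c = 250
  81a + 9b + c = 538
  100a + 10b + c = 658
Solving the system yields a = 6, b = 6, c = -2.
So q(x) = 6x² + 6x - 2.
Then q(8) = 430.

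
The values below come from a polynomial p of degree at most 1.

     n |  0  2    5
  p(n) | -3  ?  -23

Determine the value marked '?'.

-11

The 2 known points determine the degree-1 polynomial uniquely.
Write p(n) = an + b. Substituting each data point gives a linear system:
  b = -3
  5a + b = -23
Solving the system yields a = -4, b = -3.
So p(n) = -4n - 3.
Then p(2) = -11.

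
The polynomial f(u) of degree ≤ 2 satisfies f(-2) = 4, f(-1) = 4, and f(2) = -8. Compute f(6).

Using the Lagrange interpolation formula with nodes -2, -1, 2:
  L_0(u) = (u + 1)(u - 2) / 4
  L_1(u) = (u + 2)(u - 2) / -3
  L_2(u) = (u + 2)(u + 1) / 12
Then f(u) = 4·L_0(u) + 4·L_1(u) - 8·L_2(u).
Expanding and collecting terms gives f(u) = -u^2 - 3u + 2.
Evaluating at u = 6: f(6) = -52.

-52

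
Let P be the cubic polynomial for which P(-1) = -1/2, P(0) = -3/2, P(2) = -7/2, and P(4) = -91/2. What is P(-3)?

63/2

Write P(u) = au^3 + bu^2 + cu + d. Substituting each data point gives a linear system:
  -a + b - c + d = -1/2
  d = -3/2
  8a + 4b + 2c + d = -7/2
  64a + 16b + 4c + d = -91/2
Solving the system yields a = -1, b = 1, c = 1, d = -3/2.
So P(u) = -u³ + u² + u - 3/2.
Then P(-3) = 63/2.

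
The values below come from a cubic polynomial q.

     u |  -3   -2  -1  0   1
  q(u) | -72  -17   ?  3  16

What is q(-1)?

0

On equispaced nodes a degree-3 polynomial has vanishing fourth forward difference, so
  q(-3) - 4·q(-2) + 6·q(-1) - 4·q(0) + q(1) = 0.
Substituting the known values and solving for q(-1):
  6·q(-1) = 0
  q(-1) = 0.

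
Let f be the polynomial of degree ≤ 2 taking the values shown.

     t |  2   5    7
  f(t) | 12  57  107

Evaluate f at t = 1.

Using the Lagrange interpolation formula with nodes 2, 5, 7:
  L_0(t) = (t - 5)(t - 7) / 15
  L_1(t) = (t - 2)(t - 7) / -6
  L_2(t) = (t - 2)(t - 5) / 10
Then f(t) = 12·L_0(t) + 57·L_1(t) + 107·L_2(t).
Expanding and collecting terms gives f(t) = 2t^2 + t + 2.
Evaluating at t = 1: f(1) = 5.

5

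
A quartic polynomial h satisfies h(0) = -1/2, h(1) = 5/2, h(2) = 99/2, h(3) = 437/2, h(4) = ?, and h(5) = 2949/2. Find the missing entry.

The 5 known points determine the degree-4 polynomial uniquely.
Write h(s) = as^4 + bs^3 + cs^2 + ds + e. Substituting each data point gives a linear system:
  e = -1/2
  a + b + c + d + e = 5/2
  16a + 8b + 4c + 2d + e = 99/2
  81a + 27b + 9c + 3d + e = 437/2
  625a + 125b + 25c + 5d + e = 2949/2
Solving the system yields a = 2, b = 1, c = 5, d = -5, e = -1/2.
So h(s) = 2s^4 + s^3 + 5s^2 - 5s - 1/2.
Then h(4) = 1271/2.

1271/2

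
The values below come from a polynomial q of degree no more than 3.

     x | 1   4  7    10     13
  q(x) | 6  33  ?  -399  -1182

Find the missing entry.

On equispaced nodes a degree-3 polynomial has vanishing fourth forward difference, so
  q(1) - 4·q(4) + 6·q(7) - 4·q(10) + q(13) = 0.
Substituting the known values and solving for q(7):
  6·q(7) = -288
  q(7) = -48.

-48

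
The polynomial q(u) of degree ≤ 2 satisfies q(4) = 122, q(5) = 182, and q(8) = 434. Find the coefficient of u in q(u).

Write q(u) = au^2 + bu + c. Substituting each data point gives a linear system:
  16a + 4b + c = 122
  25a + 5b + c = 182
  64a + 8b + c = 434
Solving the system yields a = 6, b = 6, c = 2.
So q(u) = 6u^2 + 6u + 2.
The coefficient of u is 6.

6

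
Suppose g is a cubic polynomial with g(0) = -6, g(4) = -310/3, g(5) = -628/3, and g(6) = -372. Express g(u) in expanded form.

Write g(u) = au^3 + bu^2 + cu + d. Substituting each data point gives a linear system:
  d = -6
  64a + 16b + 4c + d = -310/3
  125a + 25b + 5c + d = -628/3
  216a + 36b + 6c + d = -372
Solving the system yields a = -2, b = 5/3, c = 1, d = -6.
So g(u) = -2u^3 + (5/3)u^2 + u - 6.
Check: g(6) = -372. ✓

g(u) = -2u^3 + (5/3)u^2 + u - 6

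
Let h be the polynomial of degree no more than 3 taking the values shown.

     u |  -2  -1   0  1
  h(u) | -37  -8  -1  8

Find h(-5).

-496

Forward differences of the values at u = -2, -1, 0, 1:
  h  : -37  -8  -1  8
  Δ  : 29  7  9
  Δ^2: -22  2
  Δ^3: 24
The third differences are constant, confirming degree 3.
Interpolating (Newton forward form) and evaluating at u = -5 gives h(-5) = -496.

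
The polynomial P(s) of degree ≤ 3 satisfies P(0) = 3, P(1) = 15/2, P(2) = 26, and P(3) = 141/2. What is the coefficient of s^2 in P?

1

Write P(s) = as^3 + bs^2 + cs + d. Substituting each data point gives a linear system:
  d = 3
  a + b + c + d = 15/2
  8a + 4b + 2c + d = 26
  27a + 9b + 3c + d = 141/2
Solving the system yields a = 2, b = 1, c = 3/2, d = 3.
So P(s) = 2s^3 + s^2 + (3/2)s + 3.
The coefficient of s^2 is 1.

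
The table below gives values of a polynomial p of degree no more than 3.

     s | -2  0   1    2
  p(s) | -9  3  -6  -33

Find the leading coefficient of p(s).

Write p(s) = as^3 + bs^2 + cs + d. Substituting each data point gives a linear system:
  -8a + 4b - 2c + d = -9
  d = 3
  a + b + c + d = -6
  8a + 4b + 2c + d = -33
Solving the system yields a = -1, b = -6, c = -2, d = 3.
So p(s) = -s^3 - 6s^2 - 2s + 3.
The leading coefficient is -1.

-1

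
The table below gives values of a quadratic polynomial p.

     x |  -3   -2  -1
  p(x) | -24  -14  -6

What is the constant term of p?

Write p(x) = ax^2 + bx + c. Substituting each data point gives a linear system:
  9a - 3b + c = -24
  4a - 2b + c = -14
  a - b + c = -6
Solving the system yields a = -1, b = 5, c = 0.
So p(x) = -x² + 5x.
The constant term is 0.

0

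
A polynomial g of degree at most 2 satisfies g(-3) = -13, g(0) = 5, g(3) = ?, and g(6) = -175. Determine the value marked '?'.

The 3 known points determine the degree-2 polynomial uniquely.
Write g(x) = ax^2 + bx + c. Substituting each data point gives a linear system:
  9a - 3b + c = -13
  c = 5
  36a + 6b + c = -175
Solving the system yields a = -4, b = -6, c = 5.
So g(x) = -4x^2 - 6x + 5.
Then g(3) = -49.

-49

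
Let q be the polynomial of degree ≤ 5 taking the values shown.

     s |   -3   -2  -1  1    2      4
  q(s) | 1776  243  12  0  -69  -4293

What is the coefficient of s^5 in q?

-6

Write q(s) = as^5 + bs^4 + cs^3 + ds^2 + es + k. Substituting each data point gives a linear system:
  -243a + 81b - 27c + 9d - 3e + k = 1776
  -32a + 16b - 8c + 4d - 2e + k = 243
  -a + b - c + d - e + k = 12
  a + b + c + d + e + k = 0
  32a + 16b + 8c + 4d + 2e + k = -69
  1024a + 256b + 64c + 16d + 4e + k = -4293
Solving the system yields a = -6, b = 6, c = 6, d = -3, e = -6, k = 3.
So q(s) = -6s^5 + 6s^4 + 6s^3 - 3s^2 - 6s + 3.
The leading coefficient is -6.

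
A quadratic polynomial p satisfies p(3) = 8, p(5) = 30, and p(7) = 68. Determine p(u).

p(u) = 2u^2 - 5u + 5

Using the Lagrange interpolation formula with nodes 3, 5, 7:
  L_0(u) = (u - 5)(u - 7) / 8
  L_1(u) = (u - 3)(u - 7) / -4
  L_2(u) = (u - 3)(u - 5) / 8
Then p(u) = 8·L_0(u) + 30·L_1(u) + 68·L_2(u).
Expanding and collecting terms gives p(u) = 2u^2 - 5u + 5.
Check: p(3) = 8. ✓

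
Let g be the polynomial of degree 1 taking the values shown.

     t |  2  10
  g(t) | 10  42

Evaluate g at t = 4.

Using the Lagrange interpolation formula with nodes 2, 10:
  L_0(t) = (t - 10) / -8
  L_1(t) = (t - 2) / 8
Then g(t) = 10·L_0(t) + 42·L_1(t).
Expanding and collecting terms gives g(t) = 4t + 2.
Evaluating at t = 4: g(4) = 18.

18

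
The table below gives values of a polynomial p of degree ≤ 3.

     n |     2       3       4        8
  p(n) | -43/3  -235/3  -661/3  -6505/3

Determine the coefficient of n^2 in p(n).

Write p(n) = an^3 + bn^2 + cn + d. Substituting each data point gives a linear system:
  8a + 4b + 2c + d = -43/3
  27a + 9b + 3c + d = -235/3
  64a + 16b + 4c + d = -661/3
  512a + 64b + 8c + d = -6505/3
Solving the system yields a = -5, b = 6, c = 1, d = -1/3.
So p(n) = -5n³ + 6n² + n - 1/3.
The coefficient of n^2 is 6.

6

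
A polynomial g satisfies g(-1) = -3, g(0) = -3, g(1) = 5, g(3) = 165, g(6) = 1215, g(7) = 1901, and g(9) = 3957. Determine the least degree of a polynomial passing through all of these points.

Divided differences on the nodes -1, 0, 1, 3, 6, 7, 9:
  order 0: -3  -3  5  165  1215  1901  3957
  order 1: 0  8  80  350  686  1028
  order 2: 4  24  54  84  114
  order 3: 5  5  5  5
  order 4: 0  0  0
  order 5: 0  0
  order 6: 0
The order-3 divided differences are all 5 (nonzero) and every higher order vanishes, so the data lies on a polynomial of degree exactly 3.

3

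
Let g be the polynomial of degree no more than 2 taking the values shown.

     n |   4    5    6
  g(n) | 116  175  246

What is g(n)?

g(n) = 6n^2 + 5n

Write g(n) = an^2 + bn + c. Substituting each data point gives a linear system:
  16a + 4b + c = 116
  25a + 5b + c = 175
  36a + 6b + c = 246
Solving the system yields a = 6, b = 5, c = 0.
So g(n) = 6n^2 + 5n.
Check: g(5) = 175. ✓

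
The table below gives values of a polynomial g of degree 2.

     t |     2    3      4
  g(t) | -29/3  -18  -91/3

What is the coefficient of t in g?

5/3

Write g(t) = at^2 + bt + c. Substituting each data point gives a linear system:
  4a + 2b + c = -29/3
  9a + 3b + c = -18
  16a + 4b + c = -91/3
Solving the system yields a = -2, b = 5/3, c = -5.
So g(t) = -2t^2 + (5/3)t - 5.
The coefficient of t is 5/3.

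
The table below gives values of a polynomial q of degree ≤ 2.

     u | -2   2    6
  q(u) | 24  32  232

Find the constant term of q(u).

4

Write q(u) = au^2 + bu + c. Substituting each data point gives a linear system:
  4a - 2b + c = 24
  4a + 2b + c = 32
  36a + 6b + c = 232
Solving the system yields a = 6, b = 2, c = 4.
So q(u) = 6u^2 + 2u + 4.
The constant term is 4.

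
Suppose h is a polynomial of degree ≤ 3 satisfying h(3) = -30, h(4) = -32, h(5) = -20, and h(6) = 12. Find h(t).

h(t) = t^3 - 5t^2 - 4t

Write h(t) = at^3 + bt^2 + ct + d. Substituting each data point gives a linear system:
  27a + 9b + 3c + d = -30
  64a + 16b + 4c + d = -32
  125a + 25b + 5c + d = -20
  216a + 36b + 6c + d = 12
Solving the system yields a = 1, b = -5, c = -4, d = 0.
So h(t) = t³ - 5t² - 4t.
Check: h(3) = -30. ✓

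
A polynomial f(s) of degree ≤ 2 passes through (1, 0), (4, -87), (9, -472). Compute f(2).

Using the Lagrange interpolation formula with nodes 1, 4, 9:
  L_0(s) = (s - 4)(s - 9) / 24
  L_1(s) = (s - 1)(s - 9) / -15
  L_2(s) = (s - 1)(s - 4) / 40
Then f(s) = 0·L_0(s) - 87·L_1(s) - 472·L_2(s).
Expanding and collecting terms gives f(s) = -6s^2 + s + 5.
Evaluating at s = 2: f(2) = -17.

-17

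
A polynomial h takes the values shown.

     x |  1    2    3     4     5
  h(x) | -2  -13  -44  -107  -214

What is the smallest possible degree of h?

3

Forward differences of the values at x = 1, 2, 3, 4, 5:
  h  : -2  -13  -44  -107  -214
  Δ  : -11  -31  -63  -107
  Δ^2: -20  -32  -44
  Δ^3: -12  -12
  Δ^4: 0
The third differences are constant (-12) and nonzero, while all higher differences vanish, so the minimal degree is 3.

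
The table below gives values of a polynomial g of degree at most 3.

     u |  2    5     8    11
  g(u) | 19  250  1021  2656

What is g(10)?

1995

Forward differences of the values at u = 2, 5, 8, 11:
  g  : 19  250  1021  2656
  Δ  : 231  771  1635
  Δ^2: 540  864
  Δ^3: 324
The third differences are constant, confirming degree 3.
Interpolating (Newton forward form) and evaluating at u = 10 gives g(10) = 1995.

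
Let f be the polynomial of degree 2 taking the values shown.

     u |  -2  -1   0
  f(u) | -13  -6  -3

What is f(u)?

Using the Lagrange interpolation formula with nodes -2, -1, 0:
  L_0(u) = (u + 1)u / 2
  L_1(u) = (u + 2)u / -1
  L_2(u) = (u + 2)(u + 1) / 2
Then f(u) = -13·L_0(u) - 6·L_1(u) - 3·L_2(u).
Expanding and collecting terms gives f(u) = -2u² + u - 3.
Check: f(-1) = -6. ✓

f(u) = -2u^2 + u - 3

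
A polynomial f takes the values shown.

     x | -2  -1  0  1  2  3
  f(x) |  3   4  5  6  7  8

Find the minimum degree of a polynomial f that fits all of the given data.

1

Forward differences of the values at x = -2, -1, 0, 1, 2, 3:
  f  : 3  4  5  6  7  8
  Δ  : 1  1  1  1  1
  Δ^2: 0  0  0  0
  Δ^3: 0  0  0
  Δ^4: 0  0
  Δ^5: 0
The first differences are constant (1) and nonzero, while all higher differences vanish, so the minimal degree is 1.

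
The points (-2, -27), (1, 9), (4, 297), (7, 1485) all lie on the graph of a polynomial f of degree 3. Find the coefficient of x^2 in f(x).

Write f(x) = ax^3 + bx^2 + cx + d. Substituting each data point gives a linear system:
  -8a + 4b - 2c + d = -27
  a + b + c + d = 9
  64a + 16b + 4c + d = 297
  343a + 49b + 7c + d = 1485
Solving the system yields a = 4, b = 2, c = 2, d = 1.
So f(x) = 4x^3 + 2x^2 + 2x + 1.
The coefficient of x^2 is 2.

2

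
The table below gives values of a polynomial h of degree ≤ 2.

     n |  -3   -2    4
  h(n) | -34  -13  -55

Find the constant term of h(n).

Write h(n) = an^2 + bn + c. Substituting each data point gives a linear system:
  9a - 3b + c = -34
  4a - 2b + c = -13
  16a + 4b + c = -55
Solving the system yields a = -4, b = 1, c = 5.
So h(n) = -4n^2 + n + 5.
The constant term is 5.

5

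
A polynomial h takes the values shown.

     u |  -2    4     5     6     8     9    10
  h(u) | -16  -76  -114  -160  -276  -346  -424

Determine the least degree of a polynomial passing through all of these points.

Divided differences on the nodes -2, 4, 5, 6, 8, 9, 10:
  order 0: -16  -76  -114  -160  -276  -346  -424
  order 1: -10  -38  -46  -58  -70  -78
  order 2: -4  -4  -4  -4  -4
  order 3: 0  0  0  0
  order 4: 0  0  0
  order 5: 0  0
  order 6: 0
The order-2 divided differences are all -4 (nonzero) and every higher order vanishes, so the data lies on a polynomial of degree exactly 2.

2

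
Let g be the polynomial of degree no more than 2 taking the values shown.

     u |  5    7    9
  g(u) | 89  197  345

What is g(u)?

Using the Lagrange interpolation formula with nodes 5, 7, 9:
  L_0(u) = (u - 7)(u - 9) / 8
  L_1(u) = (u - 5)(u - 9) / -4
  L_2(u) = (u - 5)(u - 7) / 8
Then g(u) = 89·L_0(u) + 197·L_1(u) + 345·L_2(u).
Expanding and collecting terms gives g(u) = 5u^2 - 6u - 6.
Check: g(5) = 89. ✓

g(u) = 5u^2 - 6u - 6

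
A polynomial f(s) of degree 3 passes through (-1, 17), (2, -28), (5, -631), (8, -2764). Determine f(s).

f(s) = -6s^3 + 5s^2 - 2s + 4

Using the Lagrange interpolation formula with nodes -1, 2, 5, 8:
  L_0(s) = (s - 2)(s - 5)(s - 8) / -162
  L_1(s) = (s + 1)(s - 5)(s - 8) / 54
  L_2(s) = (s + 1)(s - 2)(s - 8) / -54
  L_3(s) = (s + 1)(s - 2)(s - 5) / 162
Then f(s) = 17·L_0(s) - 28·L_1(s) - 631·L_2(s) - 2764·L_3(s).
Expanding and collecting terms gives f(s) = -6s³ + 5s² - 2s + 4.
Check: f(5) = -631. ✓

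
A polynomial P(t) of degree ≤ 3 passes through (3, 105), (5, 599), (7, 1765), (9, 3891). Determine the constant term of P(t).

-6

Write P(t) = at^3 + bt^2 + ct + d. Substituting each data point gives a linear system:
  27a + 9b + 3c + d = 105
  125a + 25b + 5c + d = 599
  343a + 49b + 7c + d = 1765
  729a + 81b + 9c + d = 3891
Solving the system yields a = 6, b = -6, c = 1, d = -6.
So P(t) = 6t³ - 6t² + t - 6.
The constant term is -6.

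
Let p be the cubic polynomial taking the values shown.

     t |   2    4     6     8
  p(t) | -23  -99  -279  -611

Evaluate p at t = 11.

-1499

Using the Lagrange interpolation formula with nodes 2, 4, 6, 8:
  L_0(t) = (t - 4)(t - 6)(t - 8) / -48
  L_1(t) = (t - 2)(t - 6)(t - 8) / 16
  L_2(t) = (t - 2)(t - 4)(t - 8) / -16
  L_3(t) = (t - 2)(t - 4)(t - 6) / 48
Then p(t) = -23·L_0(t) - 99·L_1(t) - 279·L_2(t) - 611·L_3(t).
Expanding and collecting terms gives p(t) = -t^3 - t^2 - 4t - 3.
Evaluating at t = 11: p(11) = -1499.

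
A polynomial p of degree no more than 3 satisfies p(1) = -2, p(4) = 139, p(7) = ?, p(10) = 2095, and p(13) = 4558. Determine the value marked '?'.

The 4 known points determine the degree-3 polynomial uniquely.
Write p(u) = au^3 + bu^2 + cu + d. Substituting each data point gives a linear system:
  a + b + c + d = -2
  64a + 16b + 4c + d = 139
  1000a + 100b + 10c + d = 2095
  2197a + 169b + 13c + d = 4558
Solving the system yields a = 2, b = 1, c = 0, d = -5.
So p(u) = 2u³ + u² - 5.
Then p(7) = 730.

730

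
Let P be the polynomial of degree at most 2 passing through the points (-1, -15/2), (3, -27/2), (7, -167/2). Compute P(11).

Using the Lagrange interpolation formula with nodes -1, 3, 7:
  L_0(x) = (x - 3)(x - 7) / 32
  L_1(x) = (x + 1)(x - 7) / -16
  L_2(x) = (x + 1)(x - 3) / 32
Then P(x) = -15/2·L_0(x) - 27/2·L_1(x) - 167/2·L_2(x).
Expanding and collecting terms gives P(x) = -2x^2 + (5/2)x - 3.
Evaluating at x = 11: P(11) = -435/2.

-435/2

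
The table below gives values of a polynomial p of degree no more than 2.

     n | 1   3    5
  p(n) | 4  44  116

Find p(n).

p(n) = 4n^2 + 4n - 4

Write p(n) = an^2 + bn + c. Substituting each data point gives a linear system:
  a + b + c = 4
  9a + 3b + c = 44
  25a + 5b + c = 116
Solving the system yields a = 4, b = 4, c = -4.
So p(n) = 4n^2 + 4n - 4.
Check: p(5) = 116. ✓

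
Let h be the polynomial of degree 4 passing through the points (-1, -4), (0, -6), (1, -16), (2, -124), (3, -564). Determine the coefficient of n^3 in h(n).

Write h(n) = an^4 + bn^3 + cn^2 + dn + e. Substituting each data point gives a linear system:
  a - b + c - d + e = -4
  e = -6
  a + b + c + d + e = -16
  16a + 8b + 4c + 2d + e = -124
  81a + 27b + 9c + 3d + e = -564
Solving the system yields a = -6, b = -3, c = 2, d = -3, e = -6.
So h(n) = -6n⁴ - 3n³ + 2n² - 3n - 6.
The coefficient of n^3 is -3.

-3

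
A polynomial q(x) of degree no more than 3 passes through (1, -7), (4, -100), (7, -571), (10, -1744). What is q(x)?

q(x) = -2x^3 + 3x^2 - 4x - 4

Write q(x) = ax^3 + bx^2 + cx + d. Substituting each data point gives a linear system:
  a + b + c + d = -7
  64a + 16b + 4c + d = -100
  343a + 49b + 7c + d = -571
  1000a + 100b + 10c + d = -1744
Solving the system yields a = -2, b = 3, c = -4, d = -4.
So q(x) = -2x^3 + 3x^2 - 4x - 4.
Check: q(1) = -7. ✓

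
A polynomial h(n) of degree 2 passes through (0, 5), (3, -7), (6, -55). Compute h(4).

Write h(n) = an^2 + bn + c. Substituting each data point gives a linear system:
  c = 5
  9a + 3b + c = -7
  36a + 6b + c = -55
Solving the system yields a = -2, b = 2, c = 5.
So h(n) = -2n^2 + 2n + 5.
Then h(4) = -19.

-19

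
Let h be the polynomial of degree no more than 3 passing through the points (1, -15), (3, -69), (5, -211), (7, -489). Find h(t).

h(t) = -t^3 - 2t^2 - 6t - 6

Write h(t) = at^3 + bt^2 + ct + d. Substituting each data point gives a linear system:
  a + b + c + d = -15
  27a + 9b + 3c + d = -69
  125a + 25b + 5c + d = -211
  343a + 49b + 7c + d = -489
Solving the system yields a = -1, b = -2, c = -6, d = -6.
So h(t) = -t³ - 2t² - 6t - 6.
Check: h(3) = -69. ✓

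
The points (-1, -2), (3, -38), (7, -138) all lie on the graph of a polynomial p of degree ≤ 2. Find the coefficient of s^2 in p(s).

-2

Write p(s) = as^2 + bs + c. Substituting each data point gives a linear system:
  a - b + c = -2
  9a + 3b + c = -38
  49a + 7b + c = -138
Solving the system yields a = -2, b = -5, c = -5.
So p(s) = -2s^2 - 5s - 5.
The leading coefficient is -2.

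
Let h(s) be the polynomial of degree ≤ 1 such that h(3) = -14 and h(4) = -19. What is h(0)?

1

Write h(s) = as + b. Substituting each data point gives a linear system:
  3a + b = -14
  4a + b = -19
Solving the system yields a = -5, b = 1.
So h(s) = -5s + 1.
Then h(0) = 1.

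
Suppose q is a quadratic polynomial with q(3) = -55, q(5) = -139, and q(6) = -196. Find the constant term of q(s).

-4

Write q(s) = as^2 + bs + c. Substituting each data point gives a linear system:
  9a + 3b + c = -55
  25a + 5b + c = -139
  36a + 6b + c = -196
Solving the system yields a = -5, b = -2, c = -4.
So q(s) = -5s² - 2s - 4.
The constant term is -4.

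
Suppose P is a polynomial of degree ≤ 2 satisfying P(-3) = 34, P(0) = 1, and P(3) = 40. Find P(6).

151

Write P(s) = as^2 + bs + c. Substituting each data point gives a linear system:
  9a - 3b + c = 34
  c = 1
  9a + 3b + c = 40
Solving the system yields a = 4, b = 1, c = 1.
So P(s) = 4s² + s + 1.
Then P(6) = 151.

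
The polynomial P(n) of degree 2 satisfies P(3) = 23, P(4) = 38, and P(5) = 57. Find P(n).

Write P(n) = an^2 + bn + c. Substituting each data point gives a linear system:
  9a + 3b + c = 23
  16a + 4b + c = 38
  25a + 5b + c = 57
Solving the system yields a = 2, b = 1, c = 2.
So P(n) = 2n² + n + 2.
Check: P(4) = 38. ✓

P(n) = 2n^2 + n + 2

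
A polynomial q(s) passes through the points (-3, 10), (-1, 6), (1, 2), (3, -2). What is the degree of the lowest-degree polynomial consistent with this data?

Forward differences of the values at s = -3, -1, 1, 3:
  q  : 10  6  2  -2
  Δ  : -4  -4  -4
  Δ^2: 0  0
  Δ^3: 0
The first differences are constant (-4) and nonzero, while all higher differences vanish, so the minimal degree is 1.

1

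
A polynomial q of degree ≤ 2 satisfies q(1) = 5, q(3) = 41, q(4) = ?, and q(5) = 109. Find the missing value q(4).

The 3 known points determine the degree-2 polynomial uniquely.
Write q(x) = ax^2 + bx + c. Substituting each data point gives a linear system:
  a + b + c = 5
  9a + 3b + c = 41
  25a + 5b + c = 109
Solving the system yields a = 4, b = 2, c = -1.
So q(x) = 4x^2 + 2x - 1.
Then q(4) = 71.

71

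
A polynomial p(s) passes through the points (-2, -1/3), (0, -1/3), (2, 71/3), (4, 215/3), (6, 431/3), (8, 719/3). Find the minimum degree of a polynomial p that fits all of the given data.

Forward differences of the values at s = -2, 0, 2, 4, 6, 8:
  p  : -1/3  -1/3  71/3  215/3  431/3  719/3
  Δ  : 0  24  48  72  96
  Δ^2: 24  24  24  24
  Δ^3: 0  0  0
  Δ^4: 0  0
  Δ^5: 0
The second differences are constant (24) and nonzero, while all higher differences vanish, so the minimal degree is 2.

2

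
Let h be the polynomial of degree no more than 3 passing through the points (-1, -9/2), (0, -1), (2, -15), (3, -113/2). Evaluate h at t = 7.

Write h(t) = at^3 + bt^2 + ct + d. Substituting each data point gives a linear system:
  -a + b - c + d = -9/2
  d = -1
  8a + 4b + 2c + d = -15
  27a + 9b + 3c + d = -113/2
Solving the system yields a = -2, b = -3/2, c = 4, d = -1.
So h(t) = -2t³ - (3/2)t² + 4t - 1.
Then h(7) = -1465/2.

-1465/2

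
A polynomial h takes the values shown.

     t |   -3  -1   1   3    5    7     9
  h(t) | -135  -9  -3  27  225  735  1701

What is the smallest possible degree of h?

3

Forward differences of the values at t = -3, -1, 1, 3, 5, 7, 9:
  h  : -135  -9  -3  27  225  735  1701
  Δ  : 126  6  30  198  510  966
  Δ^2: -120  24  168  312  456
  Δ^3: 144  144  144  144
  Δ^4: 0  0  0
  Δ^5: 0  0
  Δ^6: 0
The third differences are constant (144) and nonzero, while all higher differences vanish, so the minimal degree is 3.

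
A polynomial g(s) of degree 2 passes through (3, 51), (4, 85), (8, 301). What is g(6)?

Using the Lagrange interpolation formula with nodes 3, 4, 8:
  L_0(s) = (s - 4)(s - 8) / 5
  L_1(s) = (s - 3)(s - 8) / -4
  L_2(s) = (s - 3)(s - 4) / 20
Then g(s) = 51·L_0(s) + 85·L_1(s) + 301·L_2(s).
Expanding and collecting terms gives g(s) = 4s² + 6s - 3.
Evaluating at s = 6: g(6) = 177.

177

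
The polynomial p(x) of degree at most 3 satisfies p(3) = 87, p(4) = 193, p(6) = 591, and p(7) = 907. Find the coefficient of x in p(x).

Write p(x) = ax^3 + bx^2 + cx + d. Substituting each data point gives a linear system:
  27a + 9b + 3c + d = 87
  64a + 16b + 4c + d = 193
  216a + 36b + 6c + d = 591
  343a + 49b + 7c + d = 907
Solving the system yields a = 2, b = 5, c = -3, d = -3.
So p(x) = 2x^3 + 5x^2 - 3x - 3.
The coefficient of x is -3.

-3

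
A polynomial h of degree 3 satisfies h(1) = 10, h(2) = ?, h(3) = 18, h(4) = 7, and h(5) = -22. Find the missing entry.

17

On equispaced nodes a degree-3 polynomial has vanishing fourth forward difference, so
  h(1) - 4·h(2) + 6·h(3) - 4·h(4) + h(5) = 0.
Substituting the known values and solving for h(2):
  -4·h(2) = -68
  h(2) = 17.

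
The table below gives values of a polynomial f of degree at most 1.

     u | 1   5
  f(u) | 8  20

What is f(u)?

Write f(u) = au + b. Substituting each data point gives a linear system:
  a + b = 8
  5a + b = 20
Solving the system yields a = 3, b = 5.
So f(u) = 3u + 5.
Check: f(5) = 20. ✓

f(u) = 3u + 5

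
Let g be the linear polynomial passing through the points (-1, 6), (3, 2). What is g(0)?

Using the Lagrange interpolation formula with nodes -1, 3:
  L_0(n) = (n - 3) / -4
  L_1(n) = (n + 1) / 4
Then g(n) = 6·L_0(n) + 2·L_1(n).
Expanding and collecting terms gives g(n) = -n + 5.
Evaluating at n = 0: g(0) = 5.

5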